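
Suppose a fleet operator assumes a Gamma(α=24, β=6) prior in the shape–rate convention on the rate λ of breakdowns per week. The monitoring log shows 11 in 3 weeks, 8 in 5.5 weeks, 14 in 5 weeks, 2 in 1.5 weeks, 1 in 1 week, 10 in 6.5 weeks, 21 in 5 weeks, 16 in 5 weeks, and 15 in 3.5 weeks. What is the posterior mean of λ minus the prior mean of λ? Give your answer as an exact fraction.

-23/21

Total count: 11 + 8 + 14 + 2 + 1 + 10 + 21 + 16 + 15 = 98.
Total exposure: 3 + 5.5 + 5 + 1.5 + 1 + 6.5 + 5 + 5 + 3.5 = 36 weeks.
Conjugate update: add total count to the shape and total exposure to the rate, giving Gamma(122, 42).
Posterior mean = 122/42 = 61/21; prior mean = 24/6 = 4. Difference = 61/21 − 4 = -23/21.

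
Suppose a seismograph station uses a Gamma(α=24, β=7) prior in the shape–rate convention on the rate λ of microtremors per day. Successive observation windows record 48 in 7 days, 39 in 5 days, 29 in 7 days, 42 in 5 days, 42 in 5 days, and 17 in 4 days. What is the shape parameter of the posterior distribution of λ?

Total count: 48 + 39 + 29 + 42 + 42 + 17 = 217.
Total exposure: 7 + 5 + 7 + 5 + 5 + 4 = 33 days.
Gamma(α, β) with Poisson data over total exposure Σt gives posterior Gamma(α+Σx, β+Σt) = Gamma(241, 40).

241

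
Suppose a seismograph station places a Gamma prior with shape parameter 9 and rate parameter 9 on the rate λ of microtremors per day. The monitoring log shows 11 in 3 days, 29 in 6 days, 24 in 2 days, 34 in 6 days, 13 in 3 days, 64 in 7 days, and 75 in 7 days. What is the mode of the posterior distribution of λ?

Total count: 11 + 29 + 24 + 34 + 13 + 64 + 75 = 250.
Total exposure: 3 + 6 + 2 + 6 + 3 + 7 + 7 = 34 days.
The Gamma prior is conjugate for the Poisson rate, so λ | data ~ Gamma(9+250, 9+34) = Gamma(259, 43).
Posterior mode = (α'−1)/β' = 258/43 = 6.

6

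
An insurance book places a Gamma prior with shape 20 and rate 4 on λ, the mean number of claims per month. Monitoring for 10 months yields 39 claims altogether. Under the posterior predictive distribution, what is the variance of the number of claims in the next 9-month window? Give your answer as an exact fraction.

Total count 39 over total exposure 10 months.
By Gamma–Poisson conjugacy, the posterior is Gamma(α + Σx, β + Σt) = Gamma(20 + 39, 4 + 10) = Gamma(59, 14).
The posterior predictive for a window of length T is Negative Binomial with variance T·α'·(β'+T)/β'² = 9·59·23/196 = 12213/196.

12213/196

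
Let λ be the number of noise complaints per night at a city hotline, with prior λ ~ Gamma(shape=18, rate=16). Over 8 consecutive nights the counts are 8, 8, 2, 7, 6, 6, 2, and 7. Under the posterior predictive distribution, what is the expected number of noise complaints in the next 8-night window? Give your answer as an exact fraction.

64/3

Total count: 8 + 8 + 2 + 7 + 6 + 6 + 2 + 7 = 46.
Total exposure: 8 nights.
The Gamma prior is conjugate for the Poisson rate, so λ | data ~ Gamma(18+46, 16+8) = Gamma(64, 24).
Predictive mean over an 8-night window = T·E[λ|data] = 8·64/24 = 64/3.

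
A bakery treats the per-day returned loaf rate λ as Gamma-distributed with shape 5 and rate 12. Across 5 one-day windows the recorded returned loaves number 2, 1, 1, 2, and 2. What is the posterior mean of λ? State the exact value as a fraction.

13/17

Total count: 2 + 1 + 1 + 2 + 2 = 8.
Total exposure: 5 days.
Conjugate update: add total count to the shape and total exposure to the rate, giving Gamma(13, 17).
Posterior mean = α'/β' = 13/17.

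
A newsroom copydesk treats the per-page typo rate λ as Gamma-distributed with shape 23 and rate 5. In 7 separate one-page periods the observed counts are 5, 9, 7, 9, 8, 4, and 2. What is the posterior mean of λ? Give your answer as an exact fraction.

Total count: 5 + 9 + 7 + 9 + 8 + 4 + 2 = 44.
Total exposure: 7 pages.
The Gamma prior is conjugate for the Poisson rate, so λ | data ~ Gamma(23+44, 5+7) = Gamma(67, 12).
Posterior mean = α'/β' = 67/12.

67/12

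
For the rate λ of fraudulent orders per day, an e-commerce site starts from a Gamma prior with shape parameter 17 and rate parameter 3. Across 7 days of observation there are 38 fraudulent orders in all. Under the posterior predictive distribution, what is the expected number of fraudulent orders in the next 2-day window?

Total count 38 over total exposure 7 days.
Conjugate update: add total count to the shape and total exposure to the rate, giving Gamma(55, 10).
Predictive mean over a 2-day window = T·E[λ|data] = 2·55/10 = 11.

11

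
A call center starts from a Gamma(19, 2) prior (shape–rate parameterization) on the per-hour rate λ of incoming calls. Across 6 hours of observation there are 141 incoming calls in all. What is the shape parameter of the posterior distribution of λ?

160

Total count 141 over total exposure 6 hours.
Posterior: α' = 19 + 141 = 160, β' = 2 + 6 = 8.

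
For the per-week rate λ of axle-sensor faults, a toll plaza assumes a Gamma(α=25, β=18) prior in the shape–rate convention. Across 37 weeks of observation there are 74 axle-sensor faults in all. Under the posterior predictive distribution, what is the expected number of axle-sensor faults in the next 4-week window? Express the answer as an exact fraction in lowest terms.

Total count 74 over total exposure 37 weeks.
By Gamma–Poisson conjugacy, the posterior is Gamma(α + Σx, β + Σt) = Gamma(25 + 74, 18 + 37) = Gamma(99, 55).
Predictive mean over a 4-week window = T·E[λ|data] = 4·99/55 = 36/5.

36/5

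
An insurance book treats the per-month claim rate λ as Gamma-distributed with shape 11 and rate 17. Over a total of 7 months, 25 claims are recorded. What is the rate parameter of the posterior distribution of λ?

Total count 25 over total exposure 7 months.
The Gamma prior is conjugate for the Poisson rate, so λ | data ~ Gamma(11+25, 17+7) = Gamma(36, 24).

24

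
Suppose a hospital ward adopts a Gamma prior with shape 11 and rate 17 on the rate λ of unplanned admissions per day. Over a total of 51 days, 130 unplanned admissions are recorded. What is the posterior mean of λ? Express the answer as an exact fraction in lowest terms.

141/68

Total count 130 over total exposure 51 days.
Posterior: α' = 11 + 130 = 141, β' = 17 + 51 = 68.
Posterior mean = α'/β' = 141/68.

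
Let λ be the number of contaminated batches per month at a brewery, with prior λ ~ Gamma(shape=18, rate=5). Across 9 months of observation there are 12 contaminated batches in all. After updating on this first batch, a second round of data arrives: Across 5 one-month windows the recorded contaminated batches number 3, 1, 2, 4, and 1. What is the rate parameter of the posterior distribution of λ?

19

Total count 12 over total exposure 9 months.
After the first batch: Gamma(18 + 12, 5 + 9) = Gamma(30, 14).
Total count: 3 + 1 + 2 + 4 + 1 = 11.
Total exposure: 5 months.
After the second batch: Gamma(30 + 11, 14 + 5) = Gamma(41, 19).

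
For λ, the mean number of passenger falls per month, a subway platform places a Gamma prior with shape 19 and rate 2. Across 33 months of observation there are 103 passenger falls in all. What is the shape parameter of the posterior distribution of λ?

122

Total count 103 over total exposure 33 months.
The Gamma prior is conjugate for the Poisson rate, so λ | data ~ Gamma(19+103, 2+33) = Gamma(122, 35).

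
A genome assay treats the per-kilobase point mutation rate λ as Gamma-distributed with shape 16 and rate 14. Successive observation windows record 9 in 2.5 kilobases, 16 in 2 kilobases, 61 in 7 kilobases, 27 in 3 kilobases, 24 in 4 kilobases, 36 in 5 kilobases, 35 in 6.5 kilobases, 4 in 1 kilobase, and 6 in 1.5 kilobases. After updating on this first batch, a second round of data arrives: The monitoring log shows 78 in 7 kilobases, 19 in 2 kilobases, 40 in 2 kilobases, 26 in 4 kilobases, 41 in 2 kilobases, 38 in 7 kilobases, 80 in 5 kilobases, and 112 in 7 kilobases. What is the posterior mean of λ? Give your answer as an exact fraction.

1336/165

Total count: 9 + 16 + 61 + 27 + 24 + 36 + 35 + 4 + 6 = 218.
Total exposure: 2.5 + 2 + 7 + 3 + 4 + 5 + 6.5 + 1 + 1.5 = 32.5 kilobases.
After the first batch: Gamma(16 + 218, 14 + 32.5) = Gamma(234, 93/2).
Total count: 78 + 19 + 40 + 26 + 41 + 38 + 80 + 112 = 434.
Total exposure: 7 + 2 + 2 + 4 + 2 + 7 + 5 + 7 = 36 kilobases.
After the second batch: Gamma(234 + 434, 93/2 + 36) = Gamma(668, 165/2).
Posterior mean = α'/β' = 668/(165/2) = 1336/165.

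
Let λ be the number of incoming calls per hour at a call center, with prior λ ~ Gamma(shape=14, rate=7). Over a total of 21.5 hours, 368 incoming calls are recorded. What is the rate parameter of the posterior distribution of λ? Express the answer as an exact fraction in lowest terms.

Total count 368 over total exposure 21.5 hours.
Gamma(α, β) with Poisson data over total exposure Σt gives posterior Gamma(α+Σx, β+Σt) = Gamma(382, 57/2).

57/2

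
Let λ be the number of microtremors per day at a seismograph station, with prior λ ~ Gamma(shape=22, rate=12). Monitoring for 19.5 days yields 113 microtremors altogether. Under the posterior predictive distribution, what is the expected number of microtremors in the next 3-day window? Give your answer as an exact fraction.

90/7

Total count 113 over total exposure 19.5 days.
Posterior: α' = 22 + 113 = 135, β' = 12 + 19.5 = 63/2.
Predictive mean over a 3-day window = T·E[λ|data] = 3·135/(63/2) = 90/7.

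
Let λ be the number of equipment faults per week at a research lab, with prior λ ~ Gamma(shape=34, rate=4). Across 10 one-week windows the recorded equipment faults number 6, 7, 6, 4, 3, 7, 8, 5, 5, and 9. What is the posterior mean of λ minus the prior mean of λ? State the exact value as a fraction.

Total count: 6 + 7 + 6 + 4 + 3 + 7 + 8 + 5 + 5 + 9 = 60.
Total exposure: 10 weeks.
Conjugate update: add total count to the shape and total exposure to the rate, giving Gamma(94, 14).
Posterior mean = 94/14 = 47/7; prior mean = 34/4 = 17/2. Difference = 47/7 − 17/2 = -25/14.

-25/14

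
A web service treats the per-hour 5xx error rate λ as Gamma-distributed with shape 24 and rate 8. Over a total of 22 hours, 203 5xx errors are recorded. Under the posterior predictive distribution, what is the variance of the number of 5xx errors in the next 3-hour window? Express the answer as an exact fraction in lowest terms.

Total count 203 over total exposure 22 hours.
By Gamma–Poisson conjugacy, the posterior is Gamma(α + Σx, β + Σt) = Gamma(24 + 203, 8 + 22) = Gamma(227, 30).
The posterior predictive for a window of length T is Negative Binomial with variance T·α'·(β'+T)/β'² = 3·227·33/900 = 2497/100.

2497/100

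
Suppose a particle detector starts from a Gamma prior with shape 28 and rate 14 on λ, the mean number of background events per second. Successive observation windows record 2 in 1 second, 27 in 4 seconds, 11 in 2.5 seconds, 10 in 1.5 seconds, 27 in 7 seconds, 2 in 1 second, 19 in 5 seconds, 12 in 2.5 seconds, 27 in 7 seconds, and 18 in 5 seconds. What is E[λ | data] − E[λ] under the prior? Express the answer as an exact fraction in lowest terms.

Total count: 2 + 27 + 11 + 10 + 27 + 2 + 19 + 12 + 27 + 18 = 155.
Total exposure: 1 + 4 + 2.5 + 1.5 + 7 + 1 + 5 + 2.5 + 7 + 5 = 36.5 seconds.
The Gamma prior is conjugate for the Poisson rate, so λ | data ~ Gamma(28+155, 14+36.5) = Gamma(183, 101/2).
Posterior mean = 183/(101/2) = 366/101; prior mean = 28/14 = 2. Difference = 366/101 − 2 = 164/101.

164/101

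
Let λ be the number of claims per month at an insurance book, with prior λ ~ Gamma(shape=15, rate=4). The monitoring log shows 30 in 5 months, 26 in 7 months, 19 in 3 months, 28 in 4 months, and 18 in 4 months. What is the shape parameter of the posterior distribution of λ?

Total count: 30 + 26 + 19 + 28 + 18 = 121.
Total exposure: 5 + 7 + 3 + 4 + 4 = 23 months.
Gamma(α, β) with Poisson data over total exposure Σt gives posterior Gamma(α+Σx, β+Σt) = Gamma(136, 27).

136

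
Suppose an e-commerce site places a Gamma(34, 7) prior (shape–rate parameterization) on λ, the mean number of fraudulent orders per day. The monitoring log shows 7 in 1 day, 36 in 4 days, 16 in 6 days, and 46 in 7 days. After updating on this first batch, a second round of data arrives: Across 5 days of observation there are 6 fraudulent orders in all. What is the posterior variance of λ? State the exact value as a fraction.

29/180

Total count: 7 + 36 + 16 + 46 = 105.
Total exposure: 1 + 4 + 6 + 7 = 18 days.
After the first batch: Gamma(34 + 105, 7 + 18) = Gamma(139, 25).
Total count 6 over total exposure 5 days.
After the second batch: Gamma(139 + 6, 25 + 5) = Gamma(145, 30).
Posterior variance = α'/β'² = 145/900 = 29/180.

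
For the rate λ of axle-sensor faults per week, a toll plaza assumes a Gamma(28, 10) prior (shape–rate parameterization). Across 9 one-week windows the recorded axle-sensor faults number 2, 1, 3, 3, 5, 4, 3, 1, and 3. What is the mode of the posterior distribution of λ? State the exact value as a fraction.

Total count: 2 + 1 + 3 + 3 + 5 + 4 + 3 + 1 + 3 = 25.
Total exposure: 9 weeks.
By Gamma–Poisson conjugacy, the posterior is Gamma(α + Σx, β + Σt) = Gamma(28 + 25, 10 + 9) = Gamma(53, 19).
Posterior mode = (α'−1)/β' = 52/19.

52/19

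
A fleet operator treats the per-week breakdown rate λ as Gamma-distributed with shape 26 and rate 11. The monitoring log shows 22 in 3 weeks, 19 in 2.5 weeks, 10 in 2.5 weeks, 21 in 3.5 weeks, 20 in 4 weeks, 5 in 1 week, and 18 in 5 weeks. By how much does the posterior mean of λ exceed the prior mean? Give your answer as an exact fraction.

Total count: 22 + 19 + 10 + 21 + 20 + 5 + 18 = 115.
Total exposure: 3 + 2.5 + 2.5 + 3.5 + 4 + 1 + 5 = 21.5 weeks.
Posterior: α' = 26 + 115 = 141, β' = 11 + 21.5 = 65/2.
Posterior mean = 141/(65/2) = 282/65; prior mean = 26/11 = 26/11. Difference = 282/65 − 26/11 = 1412/715.

1412/715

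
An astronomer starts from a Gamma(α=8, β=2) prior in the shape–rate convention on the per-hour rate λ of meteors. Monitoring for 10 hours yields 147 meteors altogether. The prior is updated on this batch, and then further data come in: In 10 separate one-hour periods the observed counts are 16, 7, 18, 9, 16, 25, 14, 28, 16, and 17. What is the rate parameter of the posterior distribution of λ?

Total count 147 over total exposure 10 hours.
After the first batch: Gamma(8 + 147, 2 + 10) = Gamma(155, 12).
Total count: 16 + 7 + 18 + 9 + 16 + 25 + 14 + 28 + 16 + 17 = 166.
Total exposure: 10 hours.
After the second batch: Gamma(155 + 166, 12 + 10) = Gamma(321, 22).

22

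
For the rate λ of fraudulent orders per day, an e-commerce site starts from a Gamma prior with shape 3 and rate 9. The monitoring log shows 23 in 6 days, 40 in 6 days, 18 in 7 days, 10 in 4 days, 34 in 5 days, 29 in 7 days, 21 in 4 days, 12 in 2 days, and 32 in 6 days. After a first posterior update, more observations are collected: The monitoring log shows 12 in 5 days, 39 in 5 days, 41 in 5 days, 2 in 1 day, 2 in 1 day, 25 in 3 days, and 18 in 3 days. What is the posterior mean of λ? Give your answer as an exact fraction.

361/79

Total count: 23 + 40 + 18 + 10 + 34 + 29 + 21 + 12 + 32 = 219.
Total exposure: 6 + 6 + 7 + 4 + 5 + 7 + 4 + 2 + 6 = 47 days.
After the first batch: Gamma(3 + 219, 9 + 47) = Gamma(222, 56).
Total count: 12 + 39 + 41 + 2 + 2 + 25 + 18 = 139.
Total exposure: 5 + 5 + 5 + 1 + 1 + 3 + 3 = 23 days.
After the second batch: Gamma(222 + 139, 56 + 23) = Gamma(361, 79).
Posterior mean = α'/β' = 361/79.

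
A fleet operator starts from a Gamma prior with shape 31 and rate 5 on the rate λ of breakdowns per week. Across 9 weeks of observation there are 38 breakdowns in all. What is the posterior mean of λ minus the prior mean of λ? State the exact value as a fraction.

Total count 38 over total exposure 9 weeks.
The Gamma prior is conjugate for the Poisson rate, so λ | data ~ Gamma(31+38, 5+9) = Gamma(69, 14).
Posterior mean = 69/14 = 69/14; prior mean = 31/5 = 31/5. Difference = 69/14 − 31/5 = -89/70.

-89/70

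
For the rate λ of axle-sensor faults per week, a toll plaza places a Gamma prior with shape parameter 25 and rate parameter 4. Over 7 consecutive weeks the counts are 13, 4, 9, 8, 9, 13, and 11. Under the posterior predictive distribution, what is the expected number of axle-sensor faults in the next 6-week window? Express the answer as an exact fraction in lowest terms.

552/11

Total count: 13 + 4 + 9 + 8 + 9 + 13 + 11 = 67.
Total exposure: 7 weeks.
The Gamma prior is conjugate for the Poisson rate, so λ | data ~ Gamma(25+67, 4+7) = Gamma(92, 11).
Predictive mean over a 6-week window = T·E[λ|data] = 6·92/11 = 552/11.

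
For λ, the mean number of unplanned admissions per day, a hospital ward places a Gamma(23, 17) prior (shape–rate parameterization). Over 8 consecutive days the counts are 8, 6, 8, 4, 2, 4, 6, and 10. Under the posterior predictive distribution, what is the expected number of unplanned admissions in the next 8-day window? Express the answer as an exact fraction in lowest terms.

568/25

Total count: 8 + 6 + 8 + 4 + 2 + 4 + 6 + 10 = 48.
Total exposure: 8 days.
Posterior: α' = 23 + 48 = 71, β' = 17 + 8 = 25.
Predictive mean over an 8-day window = T·E[λ|data] = 8·71/25 = 568/25.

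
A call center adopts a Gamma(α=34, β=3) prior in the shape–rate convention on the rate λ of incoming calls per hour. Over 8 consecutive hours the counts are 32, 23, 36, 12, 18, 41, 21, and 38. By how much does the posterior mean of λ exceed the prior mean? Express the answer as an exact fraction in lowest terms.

391/33

Total count: 32 + 23 + 36 + 12 + 18 + 41 + 21 + 38 = 221.
Total exposure: 8 hours.
Conjugate update: add total count to the shape and total exposure to the rate, giving Gamma(255, 11).
Posterior mean = 255/11 = 255/11; prior mean = 34/3 = 34/3. Difference = 255/11 − 34/3 = 391/33.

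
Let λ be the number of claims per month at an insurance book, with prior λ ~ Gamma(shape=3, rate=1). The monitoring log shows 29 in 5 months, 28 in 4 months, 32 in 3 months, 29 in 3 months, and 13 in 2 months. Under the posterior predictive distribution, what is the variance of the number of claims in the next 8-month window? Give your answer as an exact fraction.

Total count: 29 + 28 + 32 + 29 + 13 = 131.
Total exposure: 5 + 4 + 3 + 3 + 2 = 17 months.
Gamma(α, β) with Poisson data over total exposure Σt gives posterior Gamma(α+Σx, β+Σt) = Gamma(134, 18).
The posterior predictive for a window of length T is Negative Binomial with variance T·α'·(β'+T)/β'² = 8·134·26/324 = 6968/81.

6968/81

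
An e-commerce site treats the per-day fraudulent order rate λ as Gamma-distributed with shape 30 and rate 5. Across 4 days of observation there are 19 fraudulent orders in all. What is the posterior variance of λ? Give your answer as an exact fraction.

Total count 19 over total exposure 4 days.
Conjugate update: add total count to the shape and total exposure to the rate, giving Gamma(49, 9).
Posterior variance = α'/β'² = 49/81.

49/81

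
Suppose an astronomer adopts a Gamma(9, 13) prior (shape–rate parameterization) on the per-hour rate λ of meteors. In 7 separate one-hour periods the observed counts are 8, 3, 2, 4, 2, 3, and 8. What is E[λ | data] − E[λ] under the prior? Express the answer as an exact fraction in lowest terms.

327/260

Total count: 8 + 3 + 2 + 4 + 2 + 3 + 8 = 30.
Total exposure: 7 hours.
Posterior: α' = 9 + 30 = 39, β' = 13 + 7 = 20.
Posterior mean = 39/20 = 39/20; prior mean = 9/13 = 9/13. Difference = 39/20 − 9/13 = 327/260.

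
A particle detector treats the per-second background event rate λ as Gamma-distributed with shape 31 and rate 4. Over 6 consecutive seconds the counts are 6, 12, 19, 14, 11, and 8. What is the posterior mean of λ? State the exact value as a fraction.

Total count: 6 + 12 + 19 + 14 + 11 + 8 = 70.
Total exposure: 6 seconds.
Conjugate update: add total count to the shape and total exposure to the rate, giving Gamma(101, 10).
Posterior mean = α'/β' = 101/10.

101/10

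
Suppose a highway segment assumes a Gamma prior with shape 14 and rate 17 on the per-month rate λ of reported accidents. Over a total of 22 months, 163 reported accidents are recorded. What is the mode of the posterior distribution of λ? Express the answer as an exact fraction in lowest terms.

Total count 163 over total exposure 22 months.
By Gamma–Poisson conjugacy, the posterior is Gamma(α + Σx, β + Σt) = Gamma(14 + 163, 17 + 22) = Gamma(177, 39).
Posterior mode = (α'−1)/β' = 176/39.

176/39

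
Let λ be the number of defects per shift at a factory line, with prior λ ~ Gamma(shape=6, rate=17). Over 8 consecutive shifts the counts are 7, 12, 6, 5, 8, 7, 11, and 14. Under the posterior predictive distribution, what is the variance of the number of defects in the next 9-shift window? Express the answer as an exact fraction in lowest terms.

23256/625

Total count: 7 + 12 + 6 + 5 + 8 + 7 + 11 + 14 = 70.
Total exposure: 8 shifts.
Gamma(α, β) with Poisson data over total exposure Σt gives posterior Gamma(α+Σx, β+Σt) = Gamma(76, 25).
The posterior predictive for a window of length T is Negative Binomial with variance T·α'·(β'+T)/β'² = 9·76·34/625 = 23256/625.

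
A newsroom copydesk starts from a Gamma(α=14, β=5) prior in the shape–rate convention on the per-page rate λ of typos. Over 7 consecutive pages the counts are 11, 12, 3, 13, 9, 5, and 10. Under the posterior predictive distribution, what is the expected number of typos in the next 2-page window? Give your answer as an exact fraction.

77/6

Total count: 11 + 12 + 3 + 13 + 9 + 5 + 10 = 63.
Total exposure: 7 pages.
Gamma(α, β) with Poisson data over total exposure Σt gives posterior Gamma(α+Σx, β+Σt) = Gamma(77, 12).
Predictive mean over a 2-page window = T·E[λ|data] = 2·77/12 = 77/6.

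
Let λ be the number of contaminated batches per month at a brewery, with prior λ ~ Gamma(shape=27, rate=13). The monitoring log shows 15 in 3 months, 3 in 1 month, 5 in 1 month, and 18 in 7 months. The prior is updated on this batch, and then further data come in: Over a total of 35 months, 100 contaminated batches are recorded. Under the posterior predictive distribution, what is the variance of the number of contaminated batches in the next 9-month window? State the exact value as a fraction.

Total count: 15 + 3 + 5 + 18 = 41.
Total exposure: 3 + 1 + 1 + 7 = 12 months.
After the first batch: Gamma(27 + 41, 13 + 12) = Gamma(68, 25).
Total count 100 over total exposure 35 months.
After the second batch: Gamma(68 + 100, 25 + 35) = Gamma(168, 60).
The posterior predictive for a window of length T is Negative Binomial with variance T·α'·(β'+T)/β'² = 9·168·69/3600 = 1449/50.

1449/50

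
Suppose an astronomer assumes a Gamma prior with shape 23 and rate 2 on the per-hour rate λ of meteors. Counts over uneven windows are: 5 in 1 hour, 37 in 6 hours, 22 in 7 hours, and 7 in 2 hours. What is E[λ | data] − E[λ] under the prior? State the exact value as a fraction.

-113/18

Total count: 5 + 37 + 22 + 7 = 71.
Total exposure: 1 + 6 + 7 + 2 = 16 hours.
Gamma(α, β) with Poisson data over total exposure Σt gives posterior Gamma(α+Σx, β+Σt) = Gamma(94, 18).
Posterior mean = 94/18 = 47/9; prior mean = 23/2 = 23/2. Difference = 47/9 − 23/2 = -113/18.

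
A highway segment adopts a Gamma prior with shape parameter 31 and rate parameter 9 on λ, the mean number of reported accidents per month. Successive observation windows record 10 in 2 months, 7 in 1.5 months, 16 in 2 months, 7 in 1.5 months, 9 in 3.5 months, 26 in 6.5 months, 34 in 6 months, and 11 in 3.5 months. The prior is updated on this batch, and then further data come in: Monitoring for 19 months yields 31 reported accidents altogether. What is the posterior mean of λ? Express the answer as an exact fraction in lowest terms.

364/109

Total count: 10 + 7 + 16 + 7 + 9 + 26 + 34 + 11 = 120.
Total exposure: 2 + 1.5 + 2 + 1.5 + 3.5 + 6.5 + 6 + 3.5 = 26.5 months.
After the first batch: Gamma(31 + 120, 9 + 26.5) = Gamma(151, 71/2).
Total count 31 over total exposure 19 months.
After the second batch: Gamma(151 + 31, 71/2 + 19) = Gamma(182, 109/2).
Posterior mean = α'/β' = 182/(109/2) = 364/109.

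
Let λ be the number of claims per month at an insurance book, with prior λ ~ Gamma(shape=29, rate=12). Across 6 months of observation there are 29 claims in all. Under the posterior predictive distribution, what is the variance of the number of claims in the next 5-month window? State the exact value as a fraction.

Total count 29 over total exposure 6 months.
Posterior: α' = 29 + 29 = 58, β' = 12 + 6 = 18.
The posterior predictive for a window of length T is Negative Binomial with variance T·α'·(β'+T)/β'² = 5·58·23/324 = 3335/162.

3335/162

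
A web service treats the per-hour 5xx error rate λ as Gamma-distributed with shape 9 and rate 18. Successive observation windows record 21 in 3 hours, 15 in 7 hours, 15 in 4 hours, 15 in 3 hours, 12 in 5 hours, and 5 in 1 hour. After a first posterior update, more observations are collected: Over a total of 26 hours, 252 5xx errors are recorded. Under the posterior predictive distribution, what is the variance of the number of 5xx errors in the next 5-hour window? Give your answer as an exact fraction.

123840/4489

Total count: 21 + 15 + 15 + 15 + 12 + 5 = 83.
Total exposure: 3 + 7 + 4 + 3 + 5 + 1 = 23 hours.
After the first batch: Gamma(9 + 83, 18 + 23) = Gamma(92, 41).
Total count 252 over total exposure 26 hours.
After the second batch: Gamma(92 + 252, 41 + 26) = Gamma(344, 67).
The posterior predictive for a window of length T is Negative Binomial with variance T·α'·(β'+T)/β'² = 5·344·72/4489 = 123840/4489.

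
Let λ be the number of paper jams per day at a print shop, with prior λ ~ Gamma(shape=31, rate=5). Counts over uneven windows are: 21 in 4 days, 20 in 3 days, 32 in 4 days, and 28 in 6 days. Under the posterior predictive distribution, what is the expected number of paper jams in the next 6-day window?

Total count: 21 + 20 + 32 + 28 = 101.
Total exposure: 4 + 3 + 4 + 6 = 17 days.
Gamma(α, β) with Poisson data over total exposure Σt gives posterior Gamma(α+Σx, β+Σt) = Gamma(132, 22).
Predictive mean over a 6-day window = T·E[λ|data] = 6·132/22 = 36.

36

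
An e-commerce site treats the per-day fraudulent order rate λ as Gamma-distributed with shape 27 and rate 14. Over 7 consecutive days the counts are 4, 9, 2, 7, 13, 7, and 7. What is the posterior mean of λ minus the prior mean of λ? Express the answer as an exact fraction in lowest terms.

71/42

Total count: 4 + 9 + 2 + 7 + 13 + 7 + 7 = 49.
Total exposure: 7 days.
Gamma(α, β) with Poisson data over total exposure Σt gives posterior Gamma(α+Σx, β+Σt) = Gamma(76, 21).
Posterior mean = 76/21 = 76/21; prior mean = 27/14 = 27/14. Difference = 76/21 − 27/14 = 71/42.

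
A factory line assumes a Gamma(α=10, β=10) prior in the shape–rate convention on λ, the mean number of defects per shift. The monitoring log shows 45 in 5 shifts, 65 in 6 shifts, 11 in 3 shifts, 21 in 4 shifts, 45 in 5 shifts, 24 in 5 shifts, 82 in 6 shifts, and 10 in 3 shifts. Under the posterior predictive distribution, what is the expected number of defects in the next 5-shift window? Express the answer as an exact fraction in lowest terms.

Total count: 45 + 65 + 11 + 21 + 45 + 24 + 82 + 10 = 303.
Total exposure: 5 + 6 + 3 + 4 + 5 + 5 + 6 + 3 = 37 shifts.
By Gamma–Poisson conjugacy, the posterior is Gamma(α + Σx, β + Σt) = Gamma(10 + 303, 10 + 37) = Gamma(313, 47).
Predictive mean over a 5-shift window = T·E[λ|data] = 5·313/47 = 1565/47.

1565/47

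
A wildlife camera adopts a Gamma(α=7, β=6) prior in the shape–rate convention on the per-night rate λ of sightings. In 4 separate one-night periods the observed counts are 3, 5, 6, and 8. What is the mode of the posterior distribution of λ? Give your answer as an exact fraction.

Total count: 3 + 5 + 6 + 8 = 22.
Total exposure: 4 nights.
By Gamma–Poisson conjugacy, the posterior is Gamma(α + Σx, β + Σt) = Gamma(7 + 22, 6 + 4) = Gamma(29, 10).
Posterior mode = (α'−1)/β' = 28/10 = 14/5.

14/5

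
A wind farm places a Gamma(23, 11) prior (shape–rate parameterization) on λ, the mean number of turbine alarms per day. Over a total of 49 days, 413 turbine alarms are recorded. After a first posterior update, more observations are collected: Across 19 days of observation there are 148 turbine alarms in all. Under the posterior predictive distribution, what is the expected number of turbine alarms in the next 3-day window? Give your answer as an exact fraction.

1752/79

Total count 413 over total exposure 49 days.
After the first batch: Gamma(23 + 413, 11 + 49) = Gamma(436, 60).
Total count 148 over total exposure 19 days.
After the second batch: Gamma(436 + 148, 60 + 19) = Gamma(584, 79).
Predictive mean over a 3-day window = T·E[λ|data] = 3·584/79 = 1752/79.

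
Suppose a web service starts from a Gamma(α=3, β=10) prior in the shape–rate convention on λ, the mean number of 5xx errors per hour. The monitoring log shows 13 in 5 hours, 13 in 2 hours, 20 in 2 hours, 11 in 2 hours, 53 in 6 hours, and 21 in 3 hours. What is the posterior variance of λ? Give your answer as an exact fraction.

67/450

Total count: 13 + 13 + 20 + 11 + 53 + 21 = 131.
Total exposure: 5 + 2 + 2 + 2 + 6 + 3 = 20 hours.
Gamma(α, β) with Poisson data over total exposure Σt gives posterior Gamma(α+Σx, β+Σt) = Gamma(134, 30).
Posterior variance = α'/β'² = 134/900 = 67/450.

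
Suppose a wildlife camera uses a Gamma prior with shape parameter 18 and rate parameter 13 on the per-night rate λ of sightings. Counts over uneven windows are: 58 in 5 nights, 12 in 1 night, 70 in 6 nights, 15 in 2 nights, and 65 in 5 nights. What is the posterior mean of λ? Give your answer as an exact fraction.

119/16

Total count: 58 + 12 + 70 + 15 + 65 = 220.
Total exposure: 5 + 1 + 6 + 2 + 5 = 19 nights.
Conjugate update: add total count to the shape and total exposure to the rate, giving Gamma(238, 32).
Posterior mean = α'/β' = 238/32 = 119/16.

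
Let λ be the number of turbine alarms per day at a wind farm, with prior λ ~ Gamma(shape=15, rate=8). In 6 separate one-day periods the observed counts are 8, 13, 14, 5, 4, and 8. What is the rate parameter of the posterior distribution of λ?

Total count: 8 + 13 + 14 + 5 + 4 + 8 = 52.
Total exposure: 6 days.
Posterior: α' = 15 + 52 = 67, β' = 8 + 6 = 14.

14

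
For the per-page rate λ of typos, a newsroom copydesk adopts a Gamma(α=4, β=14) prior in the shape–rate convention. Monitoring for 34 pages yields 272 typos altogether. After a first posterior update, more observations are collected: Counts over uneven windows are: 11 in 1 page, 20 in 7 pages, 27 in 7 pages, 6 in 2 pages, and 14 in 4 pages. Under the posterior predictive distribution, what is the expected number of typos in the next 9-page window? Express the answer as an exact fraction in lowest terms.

Total count 272 over total exposure 34 pages.
After the first batch: Gamma(4 + 272, 14 + 34) = Gamma(276, 48).
Total count: 11 + 20 + 27 + 6 + 14 = 78.
Total exposure: 1 + 7 + 7 + 2 + 4 = 21 pages.
After the second batch: Gamma(276 + 78, 48 + 21) = Gamma(354, 69).
Predictive mean over a 9-page window = T·E[λ|data] = 9·354/69 = 1062/23.

1062/23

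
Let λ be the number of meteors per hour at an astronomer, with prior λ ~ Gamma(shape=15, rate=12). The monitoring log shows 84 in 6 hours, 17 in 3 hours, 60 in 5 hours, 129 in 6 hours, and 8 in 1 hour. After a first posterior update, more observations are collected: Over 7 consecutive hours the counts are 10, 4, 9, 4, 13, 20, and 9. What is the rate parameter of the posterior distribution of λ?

Total count: 84 + 17 + 60 + 129 + 8 = 298.
Total exposure: 6 + 3 + 5 + 6 + 1 = 21 hours.
After the first batch: Gamma(15 + 298, 12 + 21) = Gamma(313, 33).
Total count: 10 + 4 + 9 + 4 + 13 + 20 + 9 = 69.
Total exposure: 7 hours.
After the second batch: Gamma(313 + 69, 33 + 7) = Gamma(382, 40).

40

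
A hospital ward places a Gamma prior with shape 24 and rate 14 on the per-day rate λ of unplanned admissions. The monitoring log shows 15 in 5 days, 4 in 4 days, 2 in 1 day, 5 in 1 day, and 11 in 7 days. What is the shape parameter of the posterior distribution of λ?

Total count: 15 + 4 + 2 + 5 + 11 = 37.
Total exposure: 5 + 4 + 1 + 1 + 7 = 18 days.
By Gamma–Poisson conjugacy, the posterior is Gamma(α + Σx, β + Σt) = Gamma(24 + 37, 14 + 18) = Gamma(61, 32).

61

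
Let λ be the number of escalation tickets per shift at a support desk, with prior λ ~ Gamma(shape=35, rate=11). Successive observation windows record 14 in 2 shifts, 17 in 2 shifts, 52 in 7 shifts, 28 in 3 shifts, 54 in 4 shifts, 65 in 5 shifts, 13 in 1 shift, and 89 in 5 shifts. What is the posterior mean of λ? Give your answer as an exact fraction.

Total count: 14 + 17 + 52 + 28 + 54 + 65 + 13 + 89 = 332.
Total exposure: 2 + 2 + 7 + 3 + 4 + 5 + 1 + 5 = 29 shifts.
Gamma(α, β) with Poisson data over total exposure Σt gives posterior Gamma(α+Σx, β+Σt) = Gamma(367, 40).
Posterior mean = α'/β' = 367/40.

367/40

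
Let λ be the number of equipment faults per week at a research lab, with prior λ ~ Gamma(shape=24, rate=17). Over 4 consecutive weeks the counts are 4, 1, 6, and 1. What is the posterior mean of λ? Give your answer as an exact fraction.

Total count: 4 + 1 + 6 + 1 = 12.
Total exposure: 4 weeks.
Conjugate update: add total count to the shape and total exposure to the rate, giving Gamma(36, 21).
Posterior mean = α'/β' = 36/21 = 12/7.

12/7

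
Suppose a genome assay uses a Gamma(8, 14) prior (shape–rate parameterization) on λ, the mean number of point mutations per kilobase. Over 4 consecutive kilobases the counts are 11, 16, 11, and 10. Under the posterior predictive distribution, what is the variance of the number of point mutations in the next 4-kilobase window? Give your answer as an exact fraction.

Total count: 11 + 16 + 11 + 10 = 48.
Total exposure: 4 kilobases.
By Gamma–Poisson conjugacy, the posterior is Gamma(α + Σx, β + Σt) = Gamma(8 + 48, 14 + 4) = Gamma(56, 18).
The posterior predictive for a window of length T is Negative Binomial with variance T·α'·(β'+T)/β'² = 4·56·22/324 = 1232/81.

1232/81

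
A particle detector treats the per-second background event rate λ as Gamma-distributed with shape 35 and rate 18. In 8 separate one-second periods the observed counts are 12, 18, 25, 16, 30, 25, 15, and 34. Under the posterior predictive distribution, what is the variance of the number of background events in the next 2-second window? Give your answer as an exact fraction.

Total count: 12 + 18 + 25 + 16 + 30 + 25 + 15 + 34 = 175.
Total exposure: 8 seconds.
Posterior: α' = 35 + 175 = 210, β' = 18 + 8 = 26.
The posterior predictive for a window of length T is Negative Binomial with variance T·α'·(β'+T)/β'² = 2·210·28/676 = 2940/169.

2940/169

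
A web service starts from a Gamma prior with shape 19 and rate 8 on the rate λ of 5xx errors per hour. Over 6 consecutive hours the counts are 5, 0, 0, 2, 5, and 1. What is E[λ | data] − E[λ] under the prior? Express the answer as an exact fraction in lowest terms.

-5/56

Total count: 5 + 0 + 0 + 2 + 5 + 1 = 13.
Total exposure: 6 hours.
Conjugate update: add total count to the shape and total exposure to the rate, giving Gamma(32, 14).
Posterior mean = 32/14 = 16/7; prior mean = 19/8 = 19/8. Difference = 16/7 − 19/8 = -5/56.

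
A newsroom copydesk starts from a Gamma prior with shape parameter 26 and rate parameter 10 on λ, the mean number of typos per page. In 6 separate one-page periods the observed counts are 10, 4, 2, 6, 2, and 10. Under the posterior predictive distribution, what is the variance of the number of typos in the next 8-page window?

Total count: 10 + 4 + 2 + 6 + 2 + 10 = 34.
Total exposure: 6 pages.
By Gamma–Poisson conjugacy, the posterior is Gamma(α + Σx, β + Σt) = Gamma(26 + 34, 10 + 6) = Gamma(60, 16).
The posterior predictive for a window of length T is Negative Binomial with variance T·α'·(β'+T)/β'² = 8·60·24/256 = 45.

45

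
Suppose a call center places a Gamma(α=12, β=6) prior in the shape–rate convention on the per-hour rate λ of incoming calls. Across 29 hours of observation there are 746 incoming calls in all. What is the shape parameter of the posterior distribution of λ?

Total count 746 over total exposure 29 hours.
Posterior: α' = 12 + 746 = 758, β' = 6 + 29 = 35.

758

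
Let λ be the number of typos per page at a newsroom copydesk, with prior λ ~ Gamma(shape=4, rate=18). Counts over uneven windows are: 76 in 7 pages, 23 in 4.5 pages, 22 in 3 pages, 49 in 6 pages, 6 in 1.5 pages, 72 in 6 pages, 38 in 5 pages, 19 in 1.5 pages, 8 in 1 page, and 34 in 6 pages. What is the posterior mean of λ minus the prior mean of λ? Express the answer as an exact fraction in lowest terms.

6080/1071

Total count: 76 + 23 + 22 + 49 + 6 + 72 + 38 + 19 + 8 + 34 = 347.
Total exposure: 7 + 4.5 + 3 + 6 + 1.5 + 6 + 5 + 1.5 + 1 + 6 = 41.5 pages.
Gamma(α, β) with Poisson data over total exposure Σt gives posterior Gamma(α+Σx, β+Σt) = Gamma(351, 119/2).
Posterior mean = 351/(119/2) = 702/119; prior mean = 4/18 = 2/9. Difference = 702/119 − 2/9 = 6080/1071.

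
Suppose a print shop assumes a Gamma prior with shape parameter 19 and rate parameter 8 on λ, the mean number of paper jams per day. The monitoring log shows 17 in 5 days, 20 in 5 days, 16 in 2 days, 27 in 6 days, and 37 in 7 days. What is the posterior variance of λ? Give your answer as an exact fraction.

136/1089

Total count: 17 + 20 + 16 + 27 + 37 = 117.
Total exposure: 5 + 5 + 2 + 6 + 7 = 25 days.
By Gamma–Poisson conjugacy, the posterior is Gamma(α + Σx, β + Σt) = Gamma(19 + 117, 8 + 25) = Gamma(136, 33).
Posterior variance = α'/β'² = 136/1089.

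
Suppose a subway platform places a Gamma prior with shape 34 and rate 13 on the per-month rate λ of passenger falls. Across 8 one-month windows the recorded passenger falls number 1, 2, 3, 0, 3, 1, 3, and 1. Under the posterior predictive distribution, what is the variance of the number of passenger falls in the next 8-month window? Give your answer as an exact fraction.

Total count: 1 + 2 + 3 + 0 + 3 + 1 + 3 + 1 = 14.
Total exposure: 8 months.
Conjugate update: add total count to the shape and total exposure to the rate, giving Gamma(48, 21).
The posterior predictive for a window of length T is Negative Binomial with variance T·α'·(β'+T)/β'² = 8·48·29/441 = 3712/147.

3712/147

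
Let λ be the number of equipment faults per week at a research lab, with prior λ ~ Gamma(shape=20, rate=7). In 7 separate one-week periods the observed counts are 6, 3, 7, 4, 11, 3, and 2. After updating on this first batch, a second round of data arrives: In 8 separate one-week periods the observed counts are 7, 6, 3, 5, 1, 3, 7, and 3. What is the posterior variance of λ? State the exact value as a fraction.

91/484

Total count: 6 + 3 + 7 + 4 + 11 + 3 + 2 = 36.
Total exposure: 7 weeks.
After the first batch: Gamma(20 + 36, 7 + 7) = Gamma(56, 14).
Total count: 7 + 6 + 3 + 5 + 1 + 3 + 7 + 3 = 35.
Total exposure: 8 weeks.
After the second batch: Gamma(56 + 35, 14 + 8) = Gamma(91, 22).
Posterior variance = α'/β'² = 91/484.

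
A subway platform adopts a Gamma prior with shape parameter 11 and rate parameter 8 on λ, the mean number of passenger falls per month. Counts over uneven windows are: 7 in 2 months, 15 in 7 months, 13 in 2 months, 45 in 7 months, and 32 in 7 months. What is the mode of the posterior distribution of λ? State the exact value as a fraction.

Total count: 7 + 15 + 13 + 45 + 32 = 112.
Total exposure: 2 + 7 + 2 + 7 + 7 = 25 months.
Conjugate update: add total count to the shape and total exposure to the rate, giving Gamma(123, 33).
Posterior mode = (α'−1)/β' = 122/33.

122/33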